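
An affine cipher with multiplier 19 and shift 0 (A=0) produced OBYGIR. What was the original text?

The inverse of 19 mod 26 is 11, since 19·11=209≡1. Apply D(y)=11·(y−0) mod 26:
O(14): 11·(14−0)=154≡24 → Y
B(1): 11·(1−0)=11 → L
Y(24): 11·(24−0)=264≡4 → E
G(6): 11·(6−0)=66≡14 → O
I(8): 11·(8−0)=88≡10 → K
R(17): 11·(17−0)=187≡5 → F

YLEOKF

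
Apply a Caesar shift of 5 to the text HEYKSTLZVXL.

MJDPXYQEACQ

H(7): 7+5=12 → M
E(4): 4+5=9 → J
Y(24): 24+5=29≡3 → D
K(10): 10+5=15 → P
S(18): 18+5=23 → X
T(19): 19+5=24 → Y
L(11): 11+5=16 → Q
Z(25): 25+5=30≡4 → E
V(21): 21+5=26≡0 → A
X(23): 23+5=28≡2 → C
L(11): 11+5=16 → Q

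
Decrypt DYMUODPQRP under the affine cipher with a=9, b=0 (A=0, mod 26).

JUKIQJTWZT

The inverse of 9 mod 26 is 3, since 9·3=27≡1. Apply D(y)=3·(y−0) mod 26:
D(3): 3·(3−0)=9 → J
Y(24): 3·(24−0)=72≡20 → U
M(12): 3·(12−0)=36≡10 → K
U(20): 3·(20−0)=60≡8 → I
O(14): 3·(14−0)=42≡16 → Q
D(3): 3·(3−0)=9 → J
P(15): 3·(15−0)=45≡19 → T
Q(16): 3·(16−0)=48≡22 → W
R(17): 3·(17−0)=51≡25 → Z
P(15): 3·(15−0)=45≡19 → T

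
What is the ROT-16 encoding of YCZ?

OSP

Y(24): 24+16=40≡14 → O
C(2): 2+16=18 → S
Z(25): 25+16=41≡15 → P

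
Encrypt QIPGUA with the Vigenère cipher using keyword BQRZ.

Repeat the key across the message: BQRZBQ
Q(16)+B(1): 17 → R
I(8)+Q(16): 24 → Y
P(15)+R(17): 32≡6 → G
G(6)+Z(25): 31≡5 → F
U(20)+B(1): 21 → V
A(0)+Q(16): 16 → Q

RYGFVQ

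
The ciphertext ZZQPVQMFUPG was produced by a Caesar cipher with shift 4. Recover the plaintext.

Z(25): 25−4=21 → V
Z(25): 25−4=21 → V
Q(16): 16−4=12 → M
P(15): 15−4=11 → L
V(21): 21−4=17 → R
Q(16): 16−4=12 → M
M(12): 12−4=8 → I
F(5): 5−4=1 → B
U(20): 20−4=16 → Q
P(15): 15−4=11 → L
G(6): 6−4=2 → C

VVMLRMIBQLC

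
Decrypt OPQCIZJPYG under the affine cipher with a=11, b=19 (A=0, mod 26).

JCVPZKSCRN

The inverse of 11 mod 26 is 19, since 11·19=209≡1. Apply D(y)=19·(y−19) mod 26:
O(14): 19·(14−19)=-95≡9 → J
P(15): 19·(15−19)=-76≡2 → C
Q(16): 19·(16−19)=-57≡21 → V
C(2): 19·(2−19)=-323≡15 → P
I(8): 19·(8−19)=-209≡25 → Z
Z(25): 19·(25−19)=114≡10 → K
J(9): 19·(9−19)=-190≡18 → S
P(15): 19·(15−19)=-76≡2 → C
Y(24): 19·(24−19)=95≡17 → R
G(6): 19·(6−19)=-247≡13 → N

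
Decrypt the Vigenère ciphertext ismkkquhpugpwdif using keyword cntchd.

gftidnsuwszmuqpd

Repeat the key across the ciphertext: cntchdcntchdcntc
i(8)−c(2): 6 → g
s(18)−n(13): 5 → f
m(12)−t(19): -7≡19 → t
k(10)−c(2): 8 → i
k(10)−h(7): 3 → d
q(16)−d(3): 13 → n
u(20)−c(2): 18 → s
h(7)−n(13): -6≡20 → u
p(15)−t(19): -4≡22 → w
u(20)−c(2): 18 → s
g(6)−h(7): -1≡25 → z
p(15)−d(3): 12 → m
w(22)−c(2): 20 → u
d(3)−n(13): -10≡16 → q
i(8)−t(19): -11≡15 → p
f(5)−c(2): 3 → d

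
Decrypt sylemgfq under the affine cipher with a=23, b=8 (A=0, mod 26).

omzkqsbg

The inverse of 23 mod 26 is 17, since 23·17=391≡1. Apply D(y)=17·(y−8) mod 26:
s(18): 17·(18−8)=170≡14 → o
y(24): 17·(24−8)=272≡12 → m
l(11): 17·(11−8)=51≡25 → z
e(4): 17·(4−8)=-68≡10 → k
m(12): 17·(12−8)=68≡16 → q
g(6): 17·(6−8)=-34≡18 → s
f(5): 17·(5−8)=-51≡1 → b
q(16): 17·(16−8)=136≡6 → g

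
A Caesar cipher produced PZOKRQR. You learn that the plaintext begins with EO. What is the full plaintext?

From the crib: P(15)−E(4)=11, so the shift is 11.
Subtract 11 from each ciphertext letter:
P(15): 15−11=4 → E
Z(25): 25−11=14 → O
O(14): 14−11=3 → D
K(10): 10−11=-1≡25 → Z
R(17): 17−11=6 → G
Q(16): 16−11=5 → F
R(17): 17−11=6 → G

EODZGFG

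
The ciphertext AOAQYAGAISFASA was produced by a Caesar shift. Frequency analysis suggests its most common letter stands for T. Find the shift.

The most frequent ciphertext letter is A (appears 6 times).
A is position 0; T is position 19.
Shift = -19≡7.

7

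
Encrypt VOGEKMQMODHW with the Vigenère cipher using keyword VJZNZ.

QXFRJHZLBCCF

Repeat the key across the message: VJZNZVJZNZVJ
V(21)+V(21): 42≡16 → Q
O(14)+J(9): 23 → X
G(6)+Z(25): 31≡5 → F
E(4)+N(13): 17 → R
K(10)+Z(25): 35≡9 → J
M(12)+V(21): 33≡7 → H
Q(16)+J(9): 25 → Z
M(12)+Z(25): 37≡11 → L
O(14)+N(13): 27≡1 → B
D(3)+Z(25): 28≡2 → C
H(7)+V(21): 28≡2 → C
W(22)+J(9): 31≡5 → F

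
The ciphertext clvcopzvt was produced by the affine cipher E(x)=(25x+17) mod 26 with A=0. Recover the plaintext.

The inverse of 25 mod 26 is 25, since 25·25=625≡1. Apply D(y)=25·(y−17) mod 26:
c(2): 25·(2−17)=-375≡15 → p
l(11): 25·(11−17)=-150≡6 → g
v(21): 25·(21−17)=100≡22 → w
c(2): 25·(2−17)=-375≡15 → p
o(14): 25·(14−17)=-75≡3 → d
p(15): 25·(15−17)=-50≡2 → c
z(25): 25·(25−17)=200≡18 → s
v(21): 25·(21−17)=100≡22 → w
t(19): 25·(19−17)=50≡24 → y

pgwpdcswy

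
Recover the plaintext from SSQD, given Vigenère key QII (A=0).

CKIN

Repeat the key across the ciphertext: QIIQ
S(18)−Q(16): 2 → C
S(18)−I(8): 10 → K
Q(16)−I(8): 8 → I
D(3)−Q(16): -13≡13 → N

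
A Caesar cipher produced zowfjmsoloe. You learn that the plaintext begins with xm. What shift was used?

From the crib: z(25)−x(23)=2, so the shift is 2.

2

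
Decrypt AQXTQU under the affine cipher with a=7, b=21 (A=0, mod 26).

The inverse of 7 mod 26 is 15, since 7·15=105≡1. Apply D(y)=15·(y−21) mod 26:
A(0): 15·(0−21)=-315≡23 → X
Q(16): 15·(16−21)=-75≡3 → D
X(23): 15·(23−21)=30≡4 → E
T(19): 15·(19−21)=-30≡22 → W
Q(16): 15·(16−21)=-75≡3 → D
U(20): 15·(20−21)=-15≡11 → L

XDEWDL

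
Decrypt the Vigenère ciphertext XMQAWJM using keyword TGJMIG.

EGHOODT

Repeat the key across the ciphertext: TGJMIGT
X(23)−T(19): 4 → E
M(12)−G(6): 6 → G
Q(16)−J(9): 7 → H
A(0)−M(12): -12≡14 → O
W(22)−I(8): 14 → O
J(9)−G(6): 3 → D
M(12)−T(19): -7≡19 → T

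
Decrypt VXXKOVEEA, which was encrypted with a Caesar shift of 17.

V(21): 21−17=4 → E
X(23): 23−17=6 → G
X(23): 23−17=6 → G
K(10): 10−17=-7≡19 → T
O(14): 14−17=-3≡23 → X
V(21): 21−17=4 → E
E(4): 4−17=-13≡13 → N
E(4): 4−17=-13≡13 → N
A(0): 0−17=-17≡9 → J

EGGTXENNJ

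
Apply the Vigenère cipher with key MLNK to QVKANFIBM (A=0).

CGXKZQVLY

Repeat the key across the message: MLNKMLNKM
Q(16)+M(12): 28≡2 → C
V(21)+L(11): 32≡6 → G
K(10)+N(13): 23 → X
A(0)+K(10): 10 → K
N(13)+M(12): 25 → Z
F(5)+L(11): 16 → Q
I(8)+N(13): 21 → V
B(1)+K(10): 11 → L
M(12)+M(12): 24 → Y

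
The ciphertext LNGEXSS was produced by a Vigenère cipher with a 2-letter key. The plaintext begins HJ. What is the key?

EE

Subtract each crib letter from the matching ciphertext letter (mod 26):
L(11)−H(7)=4 → E
N(13)−J(9)=4 → E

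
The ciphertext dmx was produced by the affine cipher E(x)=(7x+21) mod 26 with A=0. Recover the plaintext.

The inverse of 7 mod 26 is 15, since 7·15=105≡1. Apply D(y)=15·(y−21) mod 26:
d(3): 15·(3−21)=-270≡16 → q
m(12): 15·(12−21)=-135≡21 → v
x(23): 15·(23−21)=30≡4 → e

qve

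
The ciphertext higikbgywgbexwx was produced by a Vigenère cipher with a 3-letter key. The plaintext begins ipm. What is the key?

Subtract each crib letter from the matching ciphertext letter (mod 26):
h(7)−i(8)=-1≡25 → z
i(8)−p(15)=-7≡19 → t
g(6)−m(12)=-6≡20 → u

ztu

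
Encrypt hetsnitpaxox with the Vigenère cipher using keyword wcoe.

dghwjkhtwzcb

Repeat the key across the message: wcoewcoewcoe
h(7)+w(22): 29≡3 → d
e(4)+c(2): 6 → g
t(19)+o(14): 33≡7 → h
s(18)+e(4): 22 → w
n(13)+w(22): 35≡9 → j
i(8)+c(2): 10 → k
t(19)+o(14): 33≡7 → h
p(15)+e(4): 19 → t
a(0)+w(22): 22 → w
x(23)+c(2): 25 → z
o(14)+o(14): 28≡2 → c
x(23)+e(4): 27≡1 → b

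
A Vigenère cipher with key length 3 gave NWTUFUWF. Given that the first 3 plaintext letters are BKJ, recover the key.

Subtract each crib letter from the matching ciphertext letter (mod 26):
N(13)−B(1)=12 → M
W(22)−K(10)=12 → M
T(19)−J(9)=10 → K

MMK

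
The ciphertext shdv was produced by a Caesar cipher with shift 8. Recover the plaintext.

s(18): 18−8=10 → k
h(7): 7−8=-1≡25 → z
d(3): 3−8=-5≡21 → v
v(21): 21−8=13 → n

kzvn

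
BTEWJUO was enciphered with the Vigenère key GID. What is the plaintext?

VLBQBRI

Repeat the key across the ciphertext: GIDGIDG
B(1)−G(6): -5≡21 → V
T(19)−I(8): 11 → L
E(4)−D(3): 1 → B
W(22)−G(6): 16 → Q
J(9)−I(8): 1 → B
U(20)−D(3): 17 → R
O(14)−G(6): 8 → I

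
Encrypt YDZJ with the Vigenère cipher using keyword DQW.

BTVM

Repeat the key across the message: DQWD
Y(24)+D(3): 27≡1 → B
D(3)+Q(16): 19 → T
Z(25)+W(22): 47≡21 → V
J(9)+D(3): 12 → M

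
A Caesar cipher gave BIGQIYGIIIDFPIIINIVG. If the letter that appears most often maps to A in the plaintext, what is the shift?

8

The most frequent ciphertext letter is I (appears 9 times).
I is position 8; A is position 0.
Shift = 8.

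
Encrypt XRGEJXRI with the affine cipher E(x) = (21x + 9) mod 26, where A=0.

YCFPQYCV

X(23): 21·23+9=492≡24 → Y
R(17): 21·17+9=366≡2 → C
G(6): 21·6+9=135≡5 → F
E(4): 21·4+9=93≡15 → P
J(9): 21·9+9=198≡16 → Q
X(23): 21·23+9=492≡24 → Y
R(17): 21·17+9=366≡2 → C
I(8): 21·8+9=177≡21 → V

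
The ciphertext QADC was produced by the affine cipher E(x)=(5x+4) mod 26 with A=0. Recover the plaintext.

The inverse of 5 mod 26 is 21, since 5·21=105≡1. Apply D(y)=21·(y−4) mod 26:
Q(16): 21·(16−4)=252≡18 → S
A(0): 21·(0−4)=-84≡20 → U
D(3): 21·(3−4)=-21≡5 → F
C(2): 21·(2−4)=-42≡10 → K

SUFK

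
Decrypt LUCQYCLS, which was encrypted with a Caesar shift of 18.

L(11): 11−18=-7≡19 → T
U(20): 20−18=2 → C
C(2): 2−18=-16≡10 → K
Q(16): 16−18=-2≡24 → Y
Y(24): 24−18=6 → G
C(2): 2−18=-16≡10 → K
L(11): 11−18=-7≡19 → T
S(18): 18−18=0 → A

TCKYGKTA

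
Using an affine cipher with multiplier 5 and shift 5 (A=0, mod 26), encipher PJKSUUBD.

CYDRBBKU

P(15): 5·15+5=80≡2 → C
J(9): 5·9+5=50≡24 → Y
K(10): 5·10+5=55≡3 → D
S(18): 5·18+5=95≡17 → R
U(20): 5·20+5=105≡1 → B
U(20): 5·20+5=105≡1 → B
B(1): 5·1+5=10 → K
D(3): 5·3+5=20 → U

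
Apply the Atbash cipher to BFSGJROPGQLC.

B(1) → Y(24)
F(5) → U(20)
S(18) → H(7)
G(6) → T(19)
J(9) → Q(16)
R(17) → I(8)
O(14) → L(11)
P(15) → K(10)
G(6) → T(19)
Q(16) → J(9)
L(11) → O(14)
C(2) → X(23)

YUHTQILKTJOX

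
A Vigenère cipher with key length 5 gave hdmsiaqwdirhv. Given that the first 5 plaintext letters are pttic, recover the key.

Subtract each crib letter from the matching ciphertext letter (mod 26):
h(7)−p(15)=-8≡18 → s
d(3)−t(19)=-16≡10 → k
m(12)−t(19)=-7≡19 → t
s(18)−i(8)=10 → k
i(8)−c(2)=6 → g

sktkg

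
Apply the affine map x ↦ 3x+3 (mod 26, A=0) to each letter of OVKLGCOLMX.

TOHKVJTKNU

O(14): 3·14+3=45≡19 → T
V(21): 3·21+3=66≡14 → O
K(10): 3·10+3=33≡7 → H
L(11): 3·11+3=36≡10 → K
G(6): 3·6+3=21 → V
C(2): 3·2+3=9 → J
O(14): 3·14+3=45≡19 → T
L(11): 3·11+3=36≡10 → K
M(12): 3·12+3=39≡13 → N
X(23): 3·23+3=72≡20 → U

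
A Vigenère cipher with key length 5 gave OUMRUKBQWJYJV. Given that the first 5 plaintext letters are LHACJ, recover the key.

DNMPL

Subtract each crib letter from the matching ciphertext letter (mod 26):
O(14)−L(11)=3 → D
U(20)−H(7)=13 → N
M(12)−A(0)=12 → M
R(17)−C(2)=15 → P
U(20)−J(9)=11 → L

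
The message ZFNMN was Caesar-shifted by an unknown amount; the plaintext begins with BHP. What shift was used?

From the crib: Z(25)−B(1)=24, so the shift is 24.

24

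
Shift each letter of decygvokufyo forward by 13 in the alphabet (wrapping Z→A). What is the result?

d(3): 3+13=16 → q
e(4): 4+13=17 → r
c(2): 2+13=15 → p
y(24): 24+13=37≡11 → l
g(6): 6+13=19 → t
v(21): 21+13=34≡8 → i
o(14): 14+13=27≡1 → b
k(10): 10+13=23 → x
u(20): 20+13=33≡7 → h
f(5): 5+13=18 → s
y(24): 24+13=37≡11 → l
o(14): 14+13=27≡1 → b

qrpltibxhslb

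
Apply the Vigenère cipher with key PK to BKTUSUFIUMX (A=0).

Repeat the key across the message: PKPKPKPKPKP
B(1)+P(15): 16 → Q
K(10)+K(10): 20 → U
T(19)+P(15): 34≡8 → I
U(20)+K(10): 30≡4 → E
S(18)+P(15): 33≡7 → H
U(20)+K(10): 30≡4 → E
F(5)+P(15): 20 → U
I(8)+K(10): 18 → S
U(20)+P(15): 35≡9 → J
M(12)+K(10): 22 → W
X(23)+P(15): 38≡12 → M

QUIEHEUSJWM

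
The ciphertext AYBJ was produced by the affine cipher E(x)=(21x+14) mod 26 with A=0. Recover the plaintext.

The inverse of 21 mod 26 is 5, since 21·5=105≡1. Apply D(y)=5·(y−14) mod 26:
A(0): 5·(0−14)=-70≡8 → I
Y(24): 5·(24−14)=50≡24 → Y
B(1): 5·(1−14)=-65≡13 → N
J(9): 5·(9−14)=-25≡1 → B

IYNB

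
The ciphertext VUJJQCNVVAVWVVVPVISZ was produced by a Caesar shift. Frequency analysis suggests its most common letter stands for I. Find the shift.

The most frequent ciphertext letter is V (appears 8 times).
V is position 21; I is position 8.
Shift = 13.

13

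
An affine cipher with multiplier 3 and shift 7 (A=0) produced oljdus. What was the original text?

lksqnv

The inverse of 3 mod 26 is 9, since 3·9=27≡1. Apply D(y)=9·(y−7) mod 26:
o(14): 9·(14−7)=63≡11 → l
l(11): 9·(11−7)=36≡10 → k
j(9): 9·(9−7)=18 → s
d(3): 9·(3−7)=-36≡16 → q
u(20): 9·(20−7)=117≡13 → n
s(18): 9·(18−7)=99≡21 → v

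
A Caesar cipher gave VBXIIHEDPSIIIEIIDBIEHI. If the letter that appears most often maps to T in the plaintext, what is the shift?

15

The most frequent ciphertext letter is I (appears 9 times).
I is position 8; T is position 19.
Shift = -11≡15.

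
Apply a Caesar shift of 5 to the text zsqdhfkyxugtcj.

z(25): 25+5=30≡4 → e
s(18): 18+5=23 → x
q(16): 16+5=21 → v
d(3): 3+5=8 → i
h(7): 7+5=12 → m
f(5): 5+5=10 → k
k(10): 10+5=15 → p
y(24): 24+5=29≡3 → d
x(23): 23+5=28≡2 → c
u(20): 20+5=25 → z
g(6): 6+5=11 → l
t(19): 19+5=24 → y
c(2): 2+5=7 → h
j(9): 9+5=14 → o

exvimkpdczlyho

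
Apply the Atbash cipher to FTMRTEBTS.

F(5) → U(20)
T(19) → G(6)
M(12) → N(13)
R(17) → I(8)
T(19) → G(6)
E(4) → V(21)
B(1) → Y(24)
T(19) → G(6)
S(18) → H(7)

UGNIGVYGH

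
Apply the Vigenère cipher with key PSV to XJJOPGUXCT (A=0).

Repeat the key across the message: PSVPSVPSVP
X(23)+P(15): 38≡12 → M
J(9)+S(18): 27≡1 → B
J(9)+V(21): 30≡4 → E
O(14)+P(15): 29≡3 → D
P(15)+S(18): 33≡7 → H
G(6)+V(21): 27≡1 → B
U(20)+P(15): 35≡9 → J
X(23)+S(18): 41≡15 → P
C(2)+V(21): 23 → X
T(19)+P(15): 34≡8 → I

MBEDHBJPXI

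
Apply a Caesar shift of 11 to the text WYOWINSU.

HJZHTYDF

W(22): 22+11=33≡7 → H
Y(24): 24+11=35≡9 → J
O(14): 14+11=25 → Z
W(22): 22+11=33≡7 → H
I(8): 8+11=19 → T
N(13): 13+11=24 → Y
S(18): 18+11=29≡3 → D
U(20): 20+11=31≡5 → F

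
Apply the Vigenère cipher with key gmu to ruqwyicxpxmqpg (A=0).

xgkckcijjdykvs

Repeat the key across the message: gmugmugmugmugm
r(17)+g(6): 23 → x
u(20)+m(12): 32≡6 → g
q(16)+u(20): 36≡10 → k
w(22)+g(6): 28≡2 → c
y(24)+m(12): 36≡10 → k
i(8)+u(20): 28≡2 → c
c(2)+g(6): 8 → i
x(23)+m(12): 35≡9 → j
p(15)+u(20): 35≡9 → j
x(23)+g(6): 29≡3 → d
m(12)+m(12): 24 → y
q(16)+u(20): 36≡10 → k
p(15)+g(6): 21 → v
g(6)+m(12): 18 → s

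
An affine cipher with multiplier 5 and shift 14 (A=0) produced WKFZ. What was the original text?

The inverse of 5 mod 26 is 21, since 5·21=105≡1. Apply D(y)=21·(y−14) mod 26:
W(22): 21·(22−14)=168≡12 → M
K(10): 21·(10−14)=-84≡20 → U
F(5): 21·(5−14)=-189≡19 → T
Z(25): 21·(25−14)=231≡23 → X

MUTX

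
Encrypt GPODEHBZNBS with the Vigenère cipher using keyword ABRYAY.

GQFBEFBAEZS

Repeat the key across the message: ABRYAYABRYA
G(6)+A(0): 6 → G
P(15)+B(1): 16 → Q
O(14)+R(17): 31≡5 → F
D(3)+Y(24): 27≡1 → B
E(4)+A(0): 4 → E
H(7)+Y(24): 31≡5 → F
B(1)+A(0): 1 → B
Z(25)+B(1): 26≡0 → A
N(13)+R(17): 30≡4 → E
B(1)+Y(24): 25 → Z
S(18)+A(0): 18 → S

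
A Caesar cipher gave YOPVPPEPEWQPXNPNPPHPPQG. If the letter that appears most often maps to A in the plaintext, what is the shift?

The most frequent ciphertext letter is P (appears 10 times).
P is position 15; A is position 0.
Shift = 15.

15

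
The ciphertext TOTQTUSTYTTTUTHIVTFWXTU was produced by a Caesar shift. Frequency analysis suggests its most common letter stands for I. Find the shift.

11

The most frequent ciphertext letter is T (appears 10 times).
T is position 19; I is position 8.
Shift = 11.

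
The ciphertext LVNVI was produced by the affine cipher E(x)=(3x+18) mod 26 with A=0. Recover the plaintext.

The inverse of 3 mod 26 is 9, since 3·9=27≡1. Apply D(y)=9·(y−18) mod 26:
L(11): 9·(11−18)=-63≡15 → P
V(21): 9·(21−18)=27≡1 → B
N(13): 9·(13−18)=-45≡7 → H
V(21): 9·(21−18)=27≡1 → B
I(8): 9·(8−18)=-90≡14 → O

PBHBO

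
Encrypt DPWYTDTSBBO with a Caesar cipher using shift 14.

RDKMHRHGPPC

D(3): 3+14=17 → R
P(15): 15+14=29≡3 → D
W(22): 22+14=36≡10 → K
Y(24): 24+14=38≡12 → M
T(19): 19+14=33≡7 → H
D(3): 3+14=17 → R
T(19): 19+14=33≡7 → H
S(18): 18+14=32≡6 → G
B(1): 1+14=15 → P
B(1): 1+14=15 → P
O(14): 14+14=28≡2 → C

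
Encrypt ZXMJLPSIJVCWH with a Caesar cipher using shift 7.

Z(25): 25+7=32≡6 → G
X(23): 23+7=30≡4 → E
M(12): 12+7=19 → T
J(9): 9+7=16 → Q
L(11): 11+7=18 → S
P(15): 15+7=22 → W
S(18): 18+7=25 → Z
I(8): 8+7=15 → P
J(9): 9+7=16 → Q
V(21): 21+7=28≡2 → C
C(2): 2+7=9 → J
W(22): 22+7=29≡3 → D
H(7): 7+7=14 → O

GETQSWZPQCJDO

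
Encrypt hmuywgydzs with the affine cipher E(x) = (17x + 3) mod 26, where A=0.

h(7): 17·7+3=122≡18 → s
m(12): 17·12+3=207≡25 → z
u(20): 17·20+3=343≡5 → f
y(24): 17·24+3=411≡21 → v
w(22): 17·22+3=377≡13 → n
g(6): 17·6+3=105≡1 → b
y(24): 17·24+3=411≡21 → v
d(3): 17·3+3=54≡2 → c
z(25): 17·25+3=428≡12 → m
s(18): 17·18+3=309≡23 → x

szfvnbvcmx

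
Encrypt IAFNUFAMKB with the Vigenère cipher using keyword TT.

Repeat the key across the message: TTTTTTTTTT
I(8)+T(19): 27≡1 → B
A(0)+T(19): 19 → T
F(5)+T(19): 24 → Y
N(13)+T(19): 32≡6 → G
U(20)+T(19): 39≡13 → N
F(5)+T(19): 24 → Y
A(0)+T(19): 19 → T
M(12)+T(19): 31≡5 → F
K(10)+T(19): 29≡3 → D
B(1)+T(19): 20 → U

BTYGNYTFDU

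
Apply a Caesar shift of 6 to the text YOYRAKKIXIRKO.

Y(24): 24+6=30≡4 → E
O(14): 14+6=20 → U
Y(24): 24+6=30≡4 → E
R(17): 17+6=23 → X
A(0): 0+6=6 → G
K(10): 10+6=16 → Q
K(10): 10+6=16 → Q
I(8): 8+6=14 → O
X(23): 23+6=29≡3 → D
I(8): 8+6=14 → O
R(17): 17+6=23 → X
K(10): 10+6=16 → Q
O(14): 14+6=20 → U

EUEXGQQODOXQU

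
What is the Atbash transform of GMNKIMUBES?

G(6) → T(19)
M(12) → N(13)
N(13) → M(12)
K(10) → P(15)
I(8) → R(17)
M(12) → N(13)
U(20) → F(5)
B(1) → Y(24)
E(4) → V(21)
S(18) → H(7)

TNMPRNFYVH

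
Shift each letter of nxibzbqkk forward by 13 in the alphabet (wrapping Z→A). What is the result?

n(13): 13+13=26≡0 → a
x(23): 23+13=36≡10 → k
i(8): 8+13=21 → v
b(1): 1+13=14 → o
z(25): 25+13=38≡12 → m
b(1): 1+13=14 → o
q(16): 16+13=29≡3 → d
k(10): 10+13=23 → x
k(10): 10+13=23 → x

akvomodxx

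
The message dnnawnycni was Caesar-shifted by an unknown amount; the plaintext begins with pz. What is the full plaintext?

From the crib: d(3)−p(15)=-12≡14, so the shift is 14.
Subtract 14 from each ciphertext letter:
d(3): 3−14=-11≡15 → p
n(13): 13−14=-1≡25 → z
n(13): 13−14=-1≡25 → z
a(0): 0−14=-14≡12 → m
w(22): 22−14=8 → i
n(13): 13−14=-1≡25 → z
y(24): 24−14=10 → k
c(2): 2−14=-12≡14 → o
n(13): 13−14=-1≡25 → z
i(8): 8−14=-6≡20 → u

pzzmizkozu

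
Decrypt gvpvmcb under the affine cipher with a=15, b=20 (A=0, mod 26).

The inverse of 15 mod 26 is 7, since 15·7=105≡1. Apply D(y)=7·(y−20) mod 26:
g(6): 7·(6−20)=-98≡6 → g
v(21): 7·(21−20)=7 → h
p(15): 7·(15−20)=-35≡17 → r
v(21): 7·(21−20)=7 → h
m(12): 7·(12−20)=-56≡22 → w
c(2): 7·(2−20)=-126≡4 → e
b(1): 7·(1−20)=-133≡23 → x

ghrhwex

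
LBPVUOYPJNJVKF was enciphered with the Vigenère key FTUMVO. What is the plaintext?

GIVJZATWPBOHFM

Repeat the key across the ciphertext: FTUMVOFTUMVOFT
L(11)−F(5): 6 → G
B(1)−T(19): -18≡8 → I
P(15)−U(20): -5≡21 → V
V(21)−M(12): 9 → J
U(20)−V(21): -1≡25 → Z
O(14)−O(14): 0 → A
Y(24)−F(5): 19 → T
P(15)−T(19): -4≡22 → W
J(9)−U(20): -11≡15 → P
N(13)−M(12): 1 → B
J(9)−V(21): -12≡14 → O
V(21)−O(14): 7 → H
K(10)−F(5): 5 → F
F(5)−T(19): -14≡12 → M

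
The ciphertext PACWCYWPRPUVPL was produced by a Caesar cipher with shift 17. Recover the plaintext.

YJLFLHFYAYDEYU

P(15): 15−17=-2≡24 → Y
A(0): 0−17=-17≡9 → J
C(2): 2−17=-15≡11 → L
W(22): 22−17=5 → F
C(2): 2−17=-15≡11 → L
Y(24): 24−17=7 → H
W(22): 22−17=5 → F
P(15): 15−17=-2≡24 → Y
R(17): 17−17=0 → A
P(15): 15−17=-2≡24 → Y
U(20): 20−17=3 → D
V(21): 21−17=4 → E
P(15): 15−17=-2≡24 → Y
L(11): 11−17=-6≡20 → U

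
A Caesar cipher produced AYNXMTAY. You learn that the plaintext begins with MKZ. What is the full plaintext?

MKZJYFMK

From the crib: A(0)−M(12)=-12≡14, so the shift is 14.
Subtract 14 from each ciphertext letter:
A(0): 0−14=-14≡12 → M
Y(24): 24−14=10 → K
N(13): 13−14=-1≡25 → Z
X(23): 23−14=9 → J
M(12): 12−14=-2≡24 → Y
T(19): 19−14=5 → F
A(0): 0−14=-14≡12 → M
Y(24): 24−14=10 → K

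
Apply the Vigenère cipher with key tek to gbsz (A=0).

zfcs

Repeat the key across the message: tekt
g(6)+t(19): 25 → z
b(1)+e(4): 5 → f
s(18)+k(10): 28≡2 → c
z(25)+t(19): 44≡18 → s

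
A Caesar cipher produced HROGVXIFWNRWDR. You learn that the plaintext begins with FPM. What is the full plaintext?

FPMETVGDULPUBP

From the crib: H(7)−F(5)=2, so the shift is 2.
Subtract 2 from each ciphertext letter:
H(7): 7−2=5 → F
R(17): 17−2=15 → P
O(14): 14−2=12 → M
G(6): 6−2=4 → E
V(21): 21−2=19 → T
X(23): 23−2=21 → V
I(8): 8−2=6 → G
F(5): 5−2=3 → D
W(22): 22−2=20 → U
N(13): 13−2=11 → L
R(17): 17−2=15 → P
W(22): 22−2=20 → U
D(3): 3−2=1 → B
R(17): 17−2=15 → P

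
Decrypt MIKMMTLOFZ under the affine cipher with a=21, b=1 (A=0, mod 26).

The inverse of 21 mod 26 is 5, since 21·5=105≡1. Apply D(y)=5·(y−1) mod 26:
M(12): 5·(12−1)=55≡3 → D
I(8): 5·(8−1)=35≡9 → J
K(10): 5·(10−1)=45≡19 → T
M(12): 5·(12−1)=55≡3 → D
M(12): 5·(12−1)=55≡3 → D
T(19): 5·(19−1)=90≡12 → M
L(11): 5·(11−1)=50≡24 → Y
O(14): 5·(14−1)=65≡13 → N
F(5): 5·(5−1)=20 → U
Z(25): 5·(25−1)=120≡16 → Q

DJTDDMYNUQ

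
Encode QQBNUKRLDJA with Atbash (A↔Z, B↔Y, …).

Q(16) → J(9)
Q(16) → J(9)
B(1) → Y(24)
N(13) → M(12)
U(20) → F(5)
K(10) → P(15)
R(17) → I(8)
L(11) → O(14)
D(3) → W(22)
J(9) → Q(16)
A(0) → Z(25)

JJYMFPIOWQZ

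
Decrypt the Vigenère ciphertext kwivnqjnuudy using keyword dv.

hbfakvgsrzad

Repeat the key across the ciphertext: dvdvdvdvdvdv
k(10)−d(3): 7 → h
w(22)−v(21): 1 → b
i(8)−d(3): 5 → f
v(21)−v(21): 0 → a
n(13)−d(3): 10 → k
q(16)−v(21): -5≡21 → v
j(9)−d(3): 6 → g
n(13)−v(21): -8≡18 → s
u(20)−d(3): 17 → r
u(20)−v(21): -1≡25 → z
d(3)−d(3): 0 → a
y(24)−v(21): 3 → d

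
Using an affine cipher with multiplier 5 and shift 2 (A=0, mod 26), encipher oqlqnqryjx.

o(14): 5·14+2=72≡20 → u
q(16): 5·16+2=82≡4 → e
l(11): 5·11+2=57≡5 → f
q(16): 5·16+2=82≡4 → e
n(13): 5·13+2=67≡15 → p
q(16): 5·16+2=82≡4 → e
r(17): 5·17+2=87≡9 → j
y(24): 5·24+2=122≡18 → s
j(9): 5·9+2=47≡21 → v
x(23): 5·23+2=117≡13 → n

uefepejsvn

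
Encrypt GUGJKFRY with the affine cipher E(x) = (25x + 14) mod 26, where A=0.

G(6): 25·6+14=164≡8 → I
U(20): 25·20+14=514≡20 → U
G(6): 25·6+14=164≡8 → I
J(9): 25·9+14=239≡5 → F
K(10): 25·10+14=264≡4 → E
F(5): 25·5+14=139≡9 → J
R(17): 25·17+14=439≡23 → X
Y(24): 25·24+14=614≡16 → Q

IUIFEJXQ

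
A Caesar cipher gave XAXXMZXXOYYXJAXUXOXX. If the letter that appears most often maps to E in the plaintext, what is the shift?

19

The most frequent ciphertext letter is X (appears 10 times).
X is position 23; E is position 4.
Shift = 19.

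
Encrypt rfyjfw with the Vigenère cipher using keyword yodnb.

Repeat the key across the message: yodnby
r(17)+y(24): 41≡15 → p
f(5)+o(14): 19 → t
y(24)+d(3): 27≡1 → b
j(9)+n(13): 22 → w
f(5)+b(1): 6 → g
w(22)+y(24): 46≡20 → u

ptbwgu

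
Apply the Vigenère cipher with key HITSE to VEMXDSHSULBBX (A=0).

CMFPHZPLMPIJQ

Repeat the key across the message: HITSEHITSEHIT
V(21)+H(7): 28≡2 → C
E(4)+I(8): 12 → M
M(12)+T(19): 31≡5 → F
X(23)+S(18): 41≡15 → P
D(3)+E(4): 7 → H
S(18)+H(7): 25 → Z
H(7)+I(8): 15 → P
S(18)+T(19): 37≡11 → L
U(20)+S(18): 38≡12 → M
L(11)+E(4): 15 → P
B(1)+H(7): 8 → I
B(1)+I(8): 9 → J
X(23)+T(19): 42≡16 → Q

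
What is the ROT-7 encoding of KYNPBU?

RFUWIB

K(10): 10+7=17 → R
Y(24): 24+7=31≡5 → F
N(13): 13+7=20 → U
P(15): 15+7=22 → W
B(1): 1+7=8 → I
U(20): 20+7=27≡1 → B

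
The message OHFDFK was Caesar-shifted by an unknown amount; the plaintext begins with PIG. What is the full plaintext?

From the crib: O(14)−P(15)=-1≡25, so the shift is 25.
Subtract 25 from each ciphertext letter:
O(14): 14−25=-11≡15 → P
H(7): 7−25=-18≡8 → I
F(5): 5−25=-20≡6 → G
D(3): 3−25=-22≡4 → E
F(5): 5−25=-20≡6 → G
K(10): 10−25=-15≡11 → L

PIGEGL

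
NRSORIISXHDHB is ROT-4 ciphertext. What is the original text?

JNOKNEEOTDZDX

N(13): 13−4=9 → J
R(17): 17−4=13 → N
S(18): 18−4=14 → O
O(14): 14−4=10 → K
R(17): 17−4=13 → N
I(8): 8−4=4 → E
I(8): 8−4=4 → E
S(18): 18−4=14 → O
X(23): 23−4=19 → T
H(7): 7−4=3 → D
D(3): 3−4=-1≡25 → Z
H(7): 7−4=3 → D
B(1): 1−4=-3≡23 → X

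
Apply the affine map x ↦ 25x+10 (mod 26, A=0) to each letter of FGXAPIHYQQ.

FENKVCDMUU

F(5): 25·5+10=135≡5 → F
G(6): 25·6+10=160≡4 → E
X(23): 25·23+10=585≡13 → N
A(0): 25·0+10=10 → K
P(15): 25·15+10=385≡21 → V
I(8): 25·8+10=210≡2 → C
H(7): 25·7+10=185≡3 → D
Y(24): 25·24+10=610≡12 → M
Q(16): 25·16+10=410≡20 → U
Q(16): 25·16+10=410≡20 → U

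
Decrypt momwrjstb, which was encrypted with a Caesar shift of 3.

jljtogpqy

m(12): 12−3=9 → j
o(14): 14−3=11 → l
m(12): 12−3=9 → j
w(22): 22−3=19 → t
r(17): 17−3=14 → o
j(9): 9−3=6 → g
s(18): 18−3=15 → p
t(19): 19−3=16 → q
b(1): 1−3=-2≡24 → y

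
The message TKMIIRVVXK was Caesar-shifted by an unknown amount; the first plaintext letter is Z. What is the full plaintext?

From the crib: T(19)−Z(25)=-6≡20, so the shift is 20.
Subtract 20 from each ciphertext letter:
T(19): 19−20=-1≡25 → Z
K(10): 10−20=-10≡16 → Q
M(12): 12−20=-8≡18 → S
I(8): 8−20=-12≡14 → O
I(8): 8−20=-12≡14 → O
R(17): 17−20=-3≡23 → X
V(21): 21−20=1 → B
V(21): 21−20=1 → B
X(23): 23−20=3 → D
K(10): 10−20=-10≡16 → Q

ZQSOOXBBDQ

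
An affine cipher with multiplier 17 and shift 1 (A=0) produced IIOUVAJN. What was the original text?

FFNVSDCQ

The inverse of 17 mod 26 is 23, since 17·23=391≡1. Apply D(y)=23·(y−1) mod 26:
I(8): 23·(8−1)=161≡5 → F
I(8): 23·(8−1)=161≡5 → F
O(14): 23·(14−1)=299≡13 → N
U(20): 23·(20−1)=437≡21 → V
V(21): 23·(21−1)=460≡18 → S
A(0): 23·(0−1)=-23≡3 → D
J(9): 23·(9−1)=184≡2 → C
N(13): 23·(13−1)=276≡16 → Q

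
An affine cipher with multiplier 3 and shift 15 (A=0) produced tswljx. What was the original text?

kblqyu

The inverse of 3 mod 26 is 9, since 3·9=27≡1. Apply D(y)=9·(y−15) mod 26:
t(19): 9·(19−15)=36≡10 → k
s(18): 9·(18−15)=27≡1 → b
w(22): 9·(22−15)=63≡11 → l
l(11): 9·(11−15)=-36≡16 → q
j(9): 9·(9−15)=-54≡24 → y
x(23): 9·(23−15)=72≡20 → u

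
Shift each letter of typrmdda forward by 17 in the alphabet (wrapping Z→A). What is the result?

t(19): 19+17=36≡10 → k
y(24): 24+17=41≡15 → p
p(15): 15+17=32≡6 → g
r(17): 17+17=34≡8 → i
m(12): 12+17=29≡3 → d
d(3): 3+17=20 → u
d(3): 3+17=20 → u
a(0): 0+17=17 → r

kpgiduur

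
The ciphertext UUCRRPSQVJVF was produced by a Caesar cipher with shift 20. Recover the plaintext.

U(20): 20−20=0 → A
U(20): 20−20=0 → A
C(2): 2−20=-18≡8 → I
R(17): 17−20=-3≡23 → X
R(17): 17−20=-3≡23 → X
P(15): 15−20=-5≡21 → V
S(18): 18−20=-2≡24 → Y
Q(16): 16−20=-4≡22 → W
V(21): 21−20=1 → B
J(9): 9−20=-11≡15 → P
V(21): 21−20=1 → B
F(5): 5−20=-15≡11 → L

AAIXXVYWBPBL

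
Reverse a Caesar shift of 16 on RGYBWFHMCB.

R(17): 17−16=1 → B
G(6): 6−16=-10≡16 → Q
Y(24): 24−16=8 → I
B(1): 1−16=-15≡11 → L
W(22): 22−16=6 → G
F(5): 5−16=-11≡15 → P
H(7): 7−16=-9≡17 → R
M(12): 12−16=-4≡22 → W
C(2): 2−16=-14≡12 → M
B(1): 1−16=-15≡11 → L

BQILGPRWML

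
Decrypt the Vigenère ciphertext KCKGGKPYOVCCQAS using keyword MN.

Repeat the key across the ciphertext: MNMNMNMNMNMNMNM
K(10)−M(12): -2≡24 → Y
C(2)−N(13): -11≡15 → P
K(10)−M(12): -2≡24 → Y
G(6)−N(13): -7≡19 → T
G(6)−M(12): -6≡20 → U
K(10)−N(13): -3≡23 → X
P(15)−M(12): 3 → D
Y(24)−N(13): 11 → L
O(14)−M(12): 2 → C
V(21)−N(13): 8 → I
C(2)−M(12): -10≡16 → Q
C(2)−N(13): -11≡15 → P
Q(16)−M(12): 4 → E
A(0)−N(13): -13≡13 → N
S(18)−M(12): 6 → G

YPYTUXDLCIQPENG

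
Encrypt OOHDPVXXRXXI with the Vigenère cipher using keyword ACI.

OQPDRDXZZXZQ

Repeat the key across the message: ACIACIACIACI
O(14)+A(0): 14 → O
O(14)+C(2): 16 → Q
H(7)+I(8): 15 → P
D(3)+A(0): 3 → D
P(15)+C(2): 17 → R
V(21)+I(8): 29≡3 → D
X(23)+A(0): 23 → X
X(23)+C(2): 25 → Z
R(17)+I(8): 25 → Z
X(23)+A(0): 23 → X
X(23)+C(2): 25 → Z
I(8)+I(8): 16 → Q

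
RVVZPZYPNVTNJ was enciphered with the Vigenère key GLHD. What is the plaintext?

LKOWJORMHKMKD

Repeat the key across the ciphertext: GLHDGLHDGLHDG
R(17)−G(6): 11 → L
V(21)−L(11): 10 → K
V(21)−H(7): 14 → O
Z(25)−D(3): 22 → W
P(15)−G(6): 9 → J
Z(25)−L(11): 14 → O
Y(24)−H(7): 17 → R
P(15)−D(3): 12 → M
N(13)−G(6): 7 → H
V(21)−L(11): 10 → K
T(19)−H(7): 12 → M
N(13)−D(3): 10 → K
J(9)−G(6): 3 → D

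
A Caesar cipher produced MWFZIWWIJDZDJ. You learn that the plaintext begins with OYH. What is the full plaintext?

OYHBKYYKLFBFL

From the crib: M(12)−O(14)=-2≡24, so the shift is 24.
Subtract 24 from each ciphertext letter:
M(12): 12−24=-12≡14 → O
W(22): 22−24=-2≡24 → Y
F(5): 5−24=-19≡7 → H
Z(25): 25−24=1 → B
I(8): 8−24=-16≡10 → K
W(22): 22−24=-2≡24 → Y
W(22): 22−24=-2≡24 → Y
I(8): 8−24=-16≡10 → K
J(9): 9−24=-15≡11 → L
D(3): 3−24=-21≡5 → F
Z(25): 25−24=1 → B
D(3): 3−24=-21≡5 → F
J(9): 9−24=-15≡11 → L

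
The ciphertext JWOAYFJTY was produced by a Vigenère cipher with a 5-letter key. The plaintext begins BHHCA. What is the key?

IPHYY

Subtract each crib letter from the matching ciphertext letter (mod 26):
J(9)−B(1)=8 → I
W(22)−H(7)=15 → P
O(14)−H(7)=7 → H
A(0)−C(2)=-2≡24 → Y
Y(24)−A(0)=24 → Y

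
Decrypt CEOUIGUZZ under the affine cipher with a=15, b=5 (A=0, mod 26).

The inverse of 15 mod 26 is 7, since 15·7=105≡1. Apply D(y)=7·(y−5) mod 26:
C(2): 7·(2−5)=-21≡5 → F
E(4): 7·(4−5)=-7≡19 → T
O(14): 7·(14−5)=63≡11 → L
U(20): 7·(20−5)=105≡1 → B
I(8): 7·(8−5)=21 → V
G(6): 7·(6−5)=7 → H
U(20): 7·(20−5)=105≡1 → B
Z(25): 7·(25−5)=140≡10 → K
Z(25): 7·(25−5)=140≡10 → K

FTLBVHBKK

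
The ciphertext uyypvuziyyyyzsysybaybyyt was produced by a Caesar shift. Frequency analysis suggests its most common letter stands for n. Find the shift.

11

The most frequent ciphertext letter is y (appears 11 times).
y is position 24; n is position 13.
Shift = 11.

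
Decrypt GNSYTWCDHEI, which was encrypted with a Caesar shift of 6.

AHMSNQWXBYC

G(6): 6−6=0 → A
N(13): 13−6=7 → H
S(18): 18−6=12 → M
Y(24): 24−6=18 → S
T(19): 19−6=13 → N
W(22): 22−6=16 → Q
C(2): 2−6=-4≡22 → W
D(3): 3−6=-3≡23 → X
H(7): 7−6=1 → B
E(4): 4−6=-2≡24 → Y
I(8): 8−6=2 → C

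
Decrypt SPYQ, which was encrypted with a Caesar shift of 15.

S(18): 18−15=3 → D
P(15): 15−15=0 → A
Y(24): 24−15=9 → J
Q(16): 16−15=1 → B

DAJB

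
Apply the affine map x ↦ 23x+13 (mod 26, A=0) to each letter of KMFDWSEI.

K(10): 23·10+13=243≡9 → J
M(12): 23·12+13=289≡3 → D
F(5): 23·5+13=128≡24 → Y
D(3): 23·3+13=82≡4 → E
W(22): 23·22+13=519≡25 → Z
S(18): 23·18+13=427≡11 → L
E(4): 23·4+13=105≡1 → B
I(8): 23·8+13=197≡15 → P

JDYEZLBP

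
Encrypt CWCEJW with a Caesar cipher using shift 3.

FZFHMZ

C(2): 2+3=5 → F
W(22): 22+3=25 → Z
C(2): 2+3=5 → F
E(4): 4+3=7 → H
J(9): 9+3=12 → M
W(22): 22+3=25 → Z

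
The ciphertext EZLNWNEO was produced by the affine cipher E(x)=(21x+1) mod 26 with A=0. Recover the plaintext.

The inverse of 21 mod 26 is 5, since 21·5=105≡1. Apply D(y)=5·(y−1) mod 26:
E(4): 5·(4−1)=15 → P
Z(25): 5·(25−1)=120≡16 → Q
L(11): 5·(11−1)=50≡24 → Y
N(13): 5·(13−1)=60≡8 → I
W(22): 5·(22−1)=105≡1 → B
N(13): 5·(13−1)=60≡8 → I
E(4): 5·(4−1)=15 → P
O(14): 5·(14−1)=65≡13 → N

PQYIBIPN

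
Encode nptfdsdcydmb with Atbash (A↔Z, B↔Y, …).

mkguwhwxbwny

n(13) → m(12)
p(15) → k(10)
t(19) → g(6)
f(5) → u(20)
d(3) → w(22)
s(18) → h(7)
d(3) → w(22)
c(2) → x(23)
y(24) → b(1)
d(3) → w(22)
m(12) → n(13)
b(1) → y(24)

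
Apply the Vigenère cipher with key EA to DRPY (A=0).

HRTY

Repeat the key across the message: EAEA
D(3)+E(4): 7 → H
R(17)+A(0): 17 → R
P(15)+E(4): 19 → T
Y(24)+A(0): 24 → Y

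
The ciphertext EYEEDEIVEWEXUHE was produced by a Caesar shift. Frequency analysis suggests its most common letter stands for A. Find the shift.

4

The most frequent ciphertext letter is E (appears 7 times).
E is position 4; A is position 0.
Shift = 4.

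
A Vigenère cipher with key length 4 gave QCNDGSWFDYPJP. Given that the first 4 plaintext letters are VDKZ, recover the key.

VZDE

Subtract each crib letter from the matching ciphertext letter (mod 26):
Q(16)−V(21)=-5≡21 → V
C(2)−D(3)=-1≡25 → Z
N(13)−K(10)=3 → D
D(3)−Z(25)=-22≡4 → E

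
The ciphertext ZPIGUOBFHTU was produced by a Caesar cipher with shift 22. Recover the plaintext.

Z(25): 25−22=3 → D
P(15): 15−22=-7≡19 → T
I(8): 8−22=-14≡12 → M
G(6): 6−22=-16≡10 → K
U(20): 20−22=-2≡24 → Y
O(14): 14−22=-8≡18 → S
B(1): 1−22=-21≡5 → F
F(5): 5−22=-17≡9 → J
H(7): 7−22=-15≡11 → L
T(19): 19−22=-3≡23 → X
U(20): 20−22=-2≡24 → Y

DTMKYSFJLXY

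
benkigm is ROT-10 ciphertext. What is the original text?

rudaywc

b(1): 1−10=-9≡17 → r
e(4): 4−10=-6≡20 → u
n(13): 13−10=3 → d
k(10): 10−10=0 → a
i(8): 8−10=-2≡24 → y
g(6): 6−10=-4≡22 → w
m(12): 12−10=2 → c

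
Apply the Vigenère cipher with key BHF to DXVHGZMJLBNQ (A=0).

Repeat the key across the message: BHFBHFBHFBHF
D(3)+B(1): 4 → E
X(23)+H(7): 30≡4 → E
V(21)+F(5): 26≡0 → A
H(7)+B(1): 8 → I
G(6)+H(7): 13 → N
Z(25)+F(5): 30≡4 → E
M(12)+B(1): 13 → N
J(9)+H(7): 16 → Q
L(11)+F(5): 16 → Q
B(1)+B(1): 2 → C
N(13)+H(7): 20 → U
Q(16)+F(5): 21 → V

EEAINENQQCUV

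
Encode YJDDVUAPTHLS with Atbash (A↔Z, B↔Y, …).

Y(24) → B(1)
J(9) → Q(16)
D(3) → W(22)
D(3) → W(22)
V(21) → E(4)
U(20) → F(5)
A(0) → Z(25)
P(15) → K(10)
T(19) → G(6)
H(7) → S(18)
L(11) → O(14)
S(18) → H(7)

BQWWEFZKGSOH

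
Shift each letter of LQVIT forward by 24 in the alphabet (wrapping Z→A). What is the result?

JOTGR

L(11): 11+24=35≡9 → J
Q(16): 16+24=40≡14 → O
V(21): 21+24=45≡19 → T
I(8): 8+24=32≡6 → G
T(19): 19+24=43≡17 → R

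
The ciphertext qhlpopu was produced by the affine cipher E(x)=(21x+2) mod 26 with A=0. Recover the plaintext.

The inverse of 21 mod 26 is 5, since 21·5=105≡1. Apply D(y)=5·(y−2) mod 26:
q(16): 5·(16−2)=70≡18 → s
h(7): 5·(7−2)=25 → z
l(11): 5·(11−2)=45≡19 → t
p(15): 5·(15−2)=65≡13 → n
o(14): 5·(14−2)=60≡8 → i
p(15): 5·(15−2)=65≡13 → n
u(20): 5·(20−2)=90≡12 → m

sztninm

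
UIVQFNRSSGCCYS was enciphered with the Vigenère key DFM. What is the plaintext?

Repeat the key across the ciphertext: DFMDFMDFMDFMDF
U(20)−D(3): 17 → R
I(8)−F(5): 3 → D
V(21)−M(12): 9 → J
Q(16)−D(3): 13 → N
F(5)−F(5): 0 → A
N(13)−M(12): 1 → B
R(17)−D(3): 14 → O
S(18)−F(5): 13 → N
S(18)−M(12): 6 → G
G(6)−D(3): 3 → D
C(2)−F(5): -3≡23 → X
C(2)−M(12): -10≡16 → Q
Y(24)−D(3): 21 → V
S(18)−F(5): 13 → N

RDJNABONGDXQVN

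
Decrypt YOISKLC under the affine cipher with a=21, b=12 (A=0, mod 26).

The inverse of 21 mod 26 is 5, since 21·5=105≡1. Apply D(y)=5·(y−12) mod 26:
Y(24): 5·(24−12)=60≡8 → I
O(14): 5·(14−12)=10 → K
I(8): 5·(8−12)=-20≡6 → G
S(18): 5·(18−12)=30≡4 → E
K(10): 5·(10−12)=-10≡16 → Q
L(11): 5·(11−12)=-5≡21 → V
C(2): 5·(2−12)=-50≡2 → C

IKGEQVC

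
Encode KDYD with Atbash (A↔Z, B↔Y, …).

PWBW

K(10) → P(15)
D(3) → W(22)
Y(24) → B(1)
D(3) → W(22)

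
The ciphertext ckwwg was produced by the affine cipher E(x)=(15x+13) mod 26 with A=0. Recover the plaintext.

The inverse of 15 mod 26 is 7, since 15·7=105≡1. Apply D(y)=7·(y−13) mod 26:
c(2): 7·(2−13)=-77≡1 → b
k(10): 7·(10−13)=-21≡5 → f
w(22): 7·(22−13)=63≡11 → l
w(22): 7·(22−13)=63≡11 → l
g(6): 7·(6−13)=-49≡3 → d

bflld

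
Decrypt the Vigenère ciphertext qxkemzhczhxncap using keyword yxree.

Repeat the key across the ciphertext: yxreeyxreeyxree
q(16)−y(24): -8≡18 → s
x(23)−x(23): 0 → a
k(10)−r(17): -7≡19 → t
e(4)−e(4): 0 → a
m(12)−e(4): 8 → i
z(25)−y(24): 1 → b
h(7)−x(23): -16≡10 → k
c(2)−r(17): -15≡11 → l
z(25)−e(4): 21 → v
h(7)−e(4): 3 → d
x(23)−y(24): -1≡25 → z
n(13)−x(23): -10≡16 → q
c(2)−r(17): -15≡11 → l
a(0)−e(4): -4≡22 → w
p(15)−e(4): 11 → l

sataibklvdzqlwl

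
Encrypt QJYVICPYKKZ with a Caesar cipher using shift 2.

Q(16): 16+2=18 → S
J(9): 9+2=11 → L
Y(24): 24+2=26≡0 → A
V(21): 21+2=23 → X
I(8): 8+2=10 → K
C(2): 2+2=4 → E
P(15): 15+2=17 → R
Y(24): 24+2=26≡0 → A
K(10): 10+2=12 → M
K(10): 10+2=12 → M
Z(25): 25+2=27≡1 → B

SLAXKERAMMB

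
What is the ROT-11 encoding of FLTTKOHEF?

QWEEVZSPQ

F(5): 5+11=16 → Q
L(11): 11+11=22 → W
T(19): 19+11=30≡4 → E
T(19): 19+11=30≡4 → E
K(10): 10+11=21 → V
O(14): 14+11=25 → Z
H(7): 7+11=18 → S
E(4): 4+11=15 → P
F(5): 5+11=16 → Q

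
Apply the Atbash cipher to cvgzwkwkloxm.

c(2) → x(23)
v(21) → e(4)
g(6) → t(19)
z(25) → a(0)
w(22) → d(3)
k(10) → p(15)
w(22) → d(3)
k(10) → p(15)
l(11) → o(14)
o(14) → l(11)
x(23) → c(2)
m(12) → n(13)

xetadpdpolcn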